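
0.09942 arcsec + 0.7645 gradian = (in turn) 0.001911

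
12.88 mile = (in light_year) 2.191e-12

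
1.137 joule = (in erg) 1.137e+07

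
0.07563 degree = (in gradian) 0.08403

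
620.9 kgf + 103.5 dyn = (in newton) 6089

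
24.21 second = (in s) 24.21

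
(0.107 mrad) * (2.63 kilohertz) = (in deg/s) 16.12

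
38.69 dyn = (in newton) 0.0003869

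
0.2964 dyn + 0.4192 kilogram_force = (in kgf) 0.4192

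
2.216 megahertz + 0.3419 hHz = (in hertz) 2.216e+06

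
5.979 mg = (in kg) 5.979e-06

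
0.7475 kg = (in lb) 1.648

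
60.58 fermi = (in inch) 2.385e-12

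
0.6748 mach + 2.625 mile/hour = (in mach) 0.6782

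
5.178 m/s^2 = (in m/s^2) 5.178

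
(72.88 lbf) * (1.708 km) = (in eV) 3.456e+24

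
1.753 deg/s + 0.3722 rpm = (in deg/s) 3.986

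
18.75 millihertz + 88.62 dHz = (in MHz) 8.881e-06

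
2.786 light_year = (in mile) 1.638e+13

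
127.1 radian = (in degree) 7282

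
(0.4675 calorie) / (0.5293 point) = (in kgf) 1068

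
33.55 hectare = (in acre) 82.9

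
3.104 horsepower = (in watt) 2315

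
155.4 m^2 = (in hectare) 0.01554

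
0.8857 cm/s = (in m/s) 0.008857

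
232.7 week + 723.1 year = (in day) 2.656e+05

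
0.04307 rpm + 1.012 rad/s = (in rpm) 9.707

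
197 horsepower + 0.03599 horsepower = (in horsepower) 197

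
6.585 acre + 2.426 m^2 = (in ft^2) 2.869e+05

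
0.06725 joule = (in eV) 4.197e+17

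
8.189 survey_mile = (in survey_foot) 4.324e+04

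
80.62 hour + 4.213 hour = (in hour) 84.83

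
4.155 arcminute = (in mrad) 1.209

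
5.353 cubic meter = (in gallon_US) 1414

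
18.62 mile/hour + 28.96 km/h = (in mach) 0.04807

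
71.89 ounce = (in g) 2038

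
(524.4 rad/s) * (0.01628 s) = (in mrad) 8537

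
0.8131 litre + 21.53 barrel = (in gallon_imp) 753.1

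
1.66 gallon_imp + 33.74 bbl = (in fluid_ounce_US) 1.816e+05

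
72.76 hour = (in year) 0.008306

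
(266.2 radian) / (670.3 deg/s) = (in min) 0.3792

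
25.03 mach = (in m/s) 8523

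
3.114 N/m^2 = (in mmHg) 0.02336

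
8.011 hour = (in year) 0.0009145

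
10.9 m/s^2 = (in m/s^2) 10.9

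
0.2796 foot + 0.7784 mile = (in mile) 0.7785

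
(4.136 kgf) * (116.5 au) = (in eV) 4.412e+33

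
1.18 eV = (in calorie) 4.519e-20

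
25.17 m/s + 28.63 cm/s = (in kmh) 91.64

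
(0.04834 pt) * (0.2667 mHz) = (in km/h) 1.637e-08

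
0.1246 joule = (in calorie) 0.02978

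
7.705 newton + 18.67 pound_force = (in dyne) 9.075e+06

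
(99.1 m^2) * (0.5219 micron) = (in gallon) 0.01366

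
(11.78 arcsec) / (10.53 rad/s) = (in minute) 9.039e-08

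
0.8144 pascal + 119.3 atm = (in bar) 120.9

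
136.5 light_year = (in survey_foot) 4.237e+18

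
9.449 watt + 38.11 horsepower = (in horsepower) 38.12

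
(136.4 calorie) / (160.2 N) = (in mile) 0.002214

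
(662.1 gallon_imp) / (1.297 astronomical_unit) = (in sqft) 1.67e-10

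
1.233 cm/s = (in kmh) 0.04439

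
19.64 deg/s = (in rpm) 3.273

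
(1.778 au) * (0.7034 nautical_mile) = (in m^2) 3.465e+14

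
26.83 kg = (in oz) 946.4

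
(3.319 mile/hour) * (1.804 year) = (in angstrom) 8.441e+17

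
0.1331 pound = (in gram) 60.37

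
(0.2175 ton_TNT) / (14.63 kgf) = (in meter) 6.343e+06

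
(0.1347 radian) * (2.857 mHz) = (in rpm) 0.003675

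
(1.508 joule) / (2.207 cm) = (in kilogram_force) 6.968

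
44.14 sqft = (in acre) 0.001013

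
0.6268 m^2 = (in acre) 0.0001549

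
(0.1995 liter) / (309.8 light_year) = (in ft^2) 7.327e-22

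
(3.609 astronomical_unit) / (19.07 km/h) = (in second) 1.019e+11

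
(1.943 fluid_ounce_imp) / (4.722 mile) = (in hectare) 7.265e-13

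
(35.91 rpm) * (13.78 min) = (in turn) 494.8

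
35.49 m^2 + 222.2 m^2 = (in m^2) 257.7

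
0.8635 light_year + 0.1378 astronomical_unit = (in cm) 8.169e+17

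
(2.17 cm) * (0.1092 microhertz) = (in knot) 4.606e-09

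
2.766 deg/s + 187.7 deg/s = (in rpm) 31.74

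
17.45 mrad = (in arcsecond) 3599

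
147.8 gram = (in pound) 0.3258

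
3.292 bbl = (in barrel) 3.292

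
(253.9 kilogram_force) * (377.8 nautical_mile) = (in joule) 1.742e+09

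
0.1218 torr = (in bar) 0.0001624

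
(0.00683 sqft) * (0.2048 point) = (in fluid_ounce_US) 0.00155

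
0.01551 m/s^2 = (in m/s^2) 0.01551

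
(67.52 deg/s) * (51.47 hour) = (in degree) 1.251e+07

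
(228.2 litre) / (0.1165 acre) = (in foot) 0.001588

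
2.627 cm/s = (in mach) 7.715e-05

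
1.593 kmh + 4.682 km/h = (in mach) 0.005119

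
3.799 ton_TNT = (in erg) 1.59e+17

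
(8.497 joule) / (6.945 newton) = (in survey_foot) 4.014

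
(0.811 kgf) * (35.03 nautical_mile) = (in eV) 3.22e+24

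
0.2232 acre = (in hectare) 0.09033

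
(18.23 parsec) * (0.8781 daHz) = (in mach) 1.451e+16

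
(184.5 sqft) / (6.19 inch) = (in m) 109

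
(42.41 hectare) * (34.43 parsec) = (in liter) 4.506e+26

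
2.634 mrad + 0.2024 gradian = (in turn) 0.0009252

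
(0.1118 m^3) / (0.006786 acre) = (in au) 2.721e-14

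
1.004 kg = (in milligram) 1.004e+06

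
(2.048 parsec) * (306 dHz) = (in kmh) 6.962e+18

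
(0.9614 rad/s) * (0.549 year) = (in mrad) 1.664e+10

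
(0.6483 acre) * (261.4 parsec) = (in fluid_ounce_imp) 7.448e+26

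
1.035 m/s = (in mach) 0.00304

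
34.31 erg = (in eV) 2.141e+13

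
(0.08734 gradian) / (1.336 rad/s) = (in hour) 2.852e-07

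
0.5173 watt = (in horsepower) 0.0006937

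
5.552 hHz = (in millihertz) 5.552e+05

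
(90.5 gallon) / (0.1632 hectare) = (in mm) 0.2099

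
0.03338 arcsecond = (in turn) 2.576e-08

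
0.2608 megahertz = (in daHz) 2.608e+04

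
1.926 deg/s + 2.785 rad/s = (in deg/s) 161.5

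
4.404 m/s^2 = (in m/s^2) 4.404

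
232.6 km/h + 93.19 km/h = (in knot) 175.9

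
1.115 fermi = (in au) 7.453e-27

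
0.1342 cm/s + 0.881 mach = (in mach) 0.881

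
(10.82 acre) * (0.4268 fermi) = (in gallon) 4.937e-09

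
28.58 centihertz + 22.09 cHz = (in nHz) 5.067e+08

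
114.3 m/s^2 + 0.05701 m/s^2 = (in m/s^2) 114.4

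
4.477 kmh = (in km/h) 4.477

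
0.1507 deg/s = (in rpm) 0.02512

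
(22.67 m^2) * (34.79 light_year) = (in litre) 7.462e+21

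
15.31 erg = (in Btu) 1.451e-09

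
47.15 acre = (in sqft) 2.054e+06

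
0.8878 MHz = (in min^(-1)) 5.327e+07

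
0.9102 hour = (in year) 0.0001039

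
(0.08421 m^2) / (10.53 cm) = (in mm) 799.7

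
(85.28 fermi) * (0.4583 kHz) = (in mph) 8.743e-11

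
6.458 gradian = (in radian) 0.1014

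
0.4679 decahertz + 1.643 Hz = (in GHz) 6.322e-09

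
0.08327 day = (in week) 0.0119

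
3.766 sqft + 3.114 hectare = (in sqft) 3.352e+05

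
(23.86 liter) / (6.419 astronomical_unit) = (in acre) 6.14e-18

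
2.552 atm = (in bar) 2.586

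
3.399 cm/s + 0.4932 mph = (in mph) 0.5692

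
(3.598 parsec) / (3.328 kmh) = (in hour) 3.336e+13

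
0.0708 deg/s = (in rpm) 0.0118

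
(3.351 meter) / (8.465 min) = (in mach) 1.938e-05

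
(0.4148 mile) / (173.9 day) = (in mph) 9.939e-05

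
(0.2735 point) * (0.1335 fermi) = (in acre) 3.183e-24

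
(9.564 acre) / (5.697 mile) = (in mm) 4221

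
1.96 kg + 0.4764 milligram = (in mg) 1.96e+06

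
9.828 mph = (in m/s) 4.394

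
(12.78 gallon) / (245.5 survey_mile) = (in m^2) 1.224e-07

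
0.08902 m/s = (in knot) 0.173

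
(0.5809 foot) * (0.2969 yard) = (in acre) 1.188e-05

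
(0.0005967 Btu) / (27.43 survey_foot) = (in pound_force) 0.01693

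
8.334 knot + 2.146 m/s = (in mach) 0.01889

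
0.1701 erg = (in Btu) 1.612e-11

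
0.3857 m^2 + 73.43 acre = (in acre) 73.43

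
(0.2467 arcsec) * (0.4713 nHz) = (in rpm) 5.383e-15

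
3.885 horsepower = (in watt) 2897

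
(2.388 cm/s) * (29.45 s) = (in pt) 1994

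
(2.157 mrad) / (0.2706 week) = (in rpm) 1.259e-07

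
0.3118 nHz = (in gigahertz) 3.118e-19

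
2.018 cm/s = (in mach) 5.927e-05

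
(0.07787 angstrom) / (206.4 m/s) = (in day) 4.367e-19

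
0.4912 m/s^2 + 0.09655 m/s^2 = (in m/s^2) 0.5877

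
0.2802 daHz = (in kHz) 0.002802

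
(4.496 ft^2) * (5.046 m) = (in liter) 2108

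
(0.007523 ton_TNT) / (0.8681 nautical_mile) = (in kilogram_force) 1996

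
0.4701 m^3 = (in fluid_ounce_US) 1.59e+04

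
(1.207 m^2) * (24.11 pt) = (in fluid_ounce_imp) 361.3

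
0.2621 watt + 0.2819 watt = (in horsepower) 0.0007295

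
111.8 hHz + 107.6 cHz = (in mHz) 1.118e+07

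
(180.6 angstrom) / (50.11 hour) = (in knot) 1.946e-13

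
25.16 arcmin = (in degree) 0.4193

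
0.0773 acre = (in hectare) 0.03128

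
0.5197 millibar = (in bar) 0.0005197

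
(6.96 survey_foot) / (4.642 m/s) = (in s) 0.457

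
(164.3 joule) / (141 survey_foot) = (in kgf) 0.3898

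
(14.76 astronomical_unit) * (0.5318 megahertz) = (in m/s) 1.174e+18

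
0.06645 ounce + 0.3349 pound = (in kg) 0.1538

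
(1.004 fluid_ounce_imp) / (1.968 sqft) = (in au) 1.043e-15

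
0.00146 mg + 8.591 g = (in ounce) 0.303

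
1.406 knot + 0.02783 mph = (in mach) 0.002161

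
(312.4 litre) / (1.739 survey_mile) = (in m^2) 0.0001116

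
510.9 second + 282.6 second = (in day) 0.009184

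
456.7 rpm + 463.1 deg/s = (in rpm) 533.9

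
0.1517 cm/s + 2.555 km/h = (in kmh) 2.56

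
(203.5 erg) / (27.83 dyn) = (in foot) 0.2399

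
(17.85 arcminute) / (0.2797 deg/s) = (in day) 1.231e-05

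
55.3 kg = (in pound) 121.9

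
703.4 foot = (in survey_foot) 703.4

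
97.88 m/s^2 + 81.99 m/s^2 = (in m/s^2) 179.9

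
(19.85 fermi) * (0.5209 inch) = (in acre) 6.49e-20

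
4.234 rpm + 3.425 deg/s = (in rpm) 4.805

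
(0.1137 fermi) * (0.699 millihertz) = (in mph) 1.778e-19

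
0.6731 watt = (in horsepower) 0.0009026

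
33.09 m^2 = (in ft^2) 356.2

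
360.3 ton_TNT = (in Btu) 1.429e+09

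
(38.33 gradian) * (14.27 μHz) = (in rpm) 8.205e-05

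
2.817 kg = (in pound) 6.21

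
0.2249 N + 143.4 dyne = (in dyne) 2.263e+04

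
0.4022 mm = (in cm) 0.04022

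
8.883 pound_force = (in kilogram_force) 4.029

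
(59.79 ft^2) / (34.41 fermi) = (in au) 1079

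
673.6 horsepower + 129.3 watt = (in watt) 5.024e+05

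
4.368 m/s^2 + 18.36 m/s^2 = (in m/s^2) 22.73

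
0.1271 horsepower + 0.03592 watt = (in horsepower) 0.1271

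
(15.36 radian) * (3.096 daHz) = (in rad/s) 475.5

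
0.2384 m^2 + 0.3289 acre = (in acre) 0.329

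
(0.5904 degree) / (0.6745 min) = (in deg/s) 0.01459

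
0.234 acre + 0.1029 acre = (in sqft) 1.468e+04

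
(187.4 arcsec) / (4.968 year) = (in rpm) 5.538e-11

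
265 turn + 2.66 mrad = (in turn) 265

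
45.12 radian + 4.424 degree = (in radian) 45.2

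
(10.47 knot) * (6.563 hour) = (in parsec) 4.124e-12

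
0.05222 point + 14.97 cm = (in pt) 424.4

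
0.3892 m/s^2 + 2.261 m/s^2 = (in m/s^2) 2.65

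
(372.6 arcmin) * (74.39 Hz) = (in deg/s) 462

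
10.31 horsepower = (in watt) 7688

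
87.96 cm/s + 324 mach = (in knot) 2.145e+05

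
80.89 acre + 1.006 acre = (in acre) 81.9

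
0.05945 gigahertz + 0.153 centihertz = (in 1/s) 5.945e+07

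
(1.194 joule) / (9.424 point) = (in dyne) 3.591e+07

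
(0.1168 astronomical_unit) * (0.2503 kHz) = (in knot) 8.501e+12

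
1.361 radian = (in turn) 0.2166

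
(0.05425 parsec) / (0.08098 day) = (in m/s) 2.393e+11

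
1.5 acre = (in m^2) 6070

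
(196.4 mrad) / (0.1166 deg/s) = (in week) 0.0001596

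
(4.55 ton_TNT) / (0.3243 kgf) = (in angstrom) 5.986e+19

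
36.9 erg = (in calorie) 8.819e-07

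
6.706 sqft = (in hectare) 6.23e-05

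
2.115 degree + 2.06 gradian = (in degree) 3.969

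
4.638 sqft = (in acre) 0.0001065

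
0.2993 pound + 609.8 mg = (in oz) 4.81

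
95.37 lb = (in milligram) 4.326e+07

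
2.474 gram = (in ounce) 0.08727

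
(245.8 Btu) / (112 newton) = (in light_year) 2.447e-13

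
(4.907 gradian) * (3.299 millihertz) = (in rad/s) 0.0002543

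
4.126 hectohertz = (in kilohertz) 0.4126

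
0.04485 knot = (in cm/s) 2.307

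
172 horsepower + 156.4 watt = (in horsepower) 172.2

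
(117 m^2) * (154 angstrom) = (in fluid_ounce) 0.06093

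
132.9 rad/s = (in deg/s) 7615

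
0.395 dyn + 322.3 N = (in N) 322.3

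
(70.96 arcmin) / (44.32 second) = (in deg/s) 0.02668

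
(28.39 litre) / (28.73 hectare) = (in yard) 1.081e-07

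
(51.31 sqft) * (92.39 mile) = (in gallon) 1.872e+08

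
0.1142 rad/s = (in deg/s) 6.543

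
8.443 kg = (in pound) 18.61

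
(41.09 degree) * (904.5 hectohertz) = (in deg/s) 3.717e+06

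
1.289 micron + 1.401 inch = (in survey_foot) 0.1168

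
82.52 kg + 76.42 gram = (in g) 8.26e+04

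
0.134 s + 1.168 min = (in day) 0.0008127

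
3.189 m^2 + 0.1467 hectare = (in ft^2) 1.582e+04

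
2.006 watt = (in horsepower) 0.00269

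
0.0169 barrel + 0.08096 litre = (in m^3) 0.002768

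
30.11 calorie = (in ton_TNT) 3.011e-08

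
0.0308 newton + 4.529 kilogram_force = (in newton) 44.45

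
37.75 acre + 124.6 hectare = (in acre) 345.6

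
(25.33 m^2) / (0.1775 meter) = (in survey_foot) 468.2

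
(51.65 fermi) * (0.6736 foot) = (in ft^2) 1.141e-13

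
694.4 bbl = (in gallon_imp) 2.428e+04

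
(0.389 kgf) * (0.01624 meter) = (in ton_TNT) 1.481e-11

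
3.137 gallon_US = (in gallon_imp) 2.612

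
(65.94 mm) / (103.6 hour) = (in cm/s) 1.768e-05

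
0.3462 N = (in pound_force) 0.07783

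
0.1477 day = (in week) 0.0211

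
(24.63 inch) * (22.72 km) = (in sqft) 1.53e+05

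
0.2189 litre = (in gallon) 0.05783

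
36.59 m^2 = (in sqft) 393.9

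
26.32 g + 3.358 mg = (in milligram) 2.632e+04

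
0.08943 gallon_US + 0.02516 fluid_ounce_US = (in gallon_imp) 0.07463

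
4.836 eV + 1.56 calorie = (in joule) 6.527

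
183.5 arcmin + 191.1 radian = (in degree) 1.095e+04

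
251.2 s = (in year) 7.965e-06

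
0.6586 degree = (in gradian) 0.7318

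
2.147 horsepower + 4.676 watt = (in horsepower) 2.153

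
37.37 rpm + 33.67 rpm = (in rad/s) 7.439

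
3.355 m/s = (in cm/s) 335.5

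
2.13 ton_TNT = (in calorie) 2.13e+09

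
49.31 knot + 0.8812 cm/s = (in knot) 49.33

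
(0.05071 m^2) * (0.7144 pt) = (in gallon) 0.003376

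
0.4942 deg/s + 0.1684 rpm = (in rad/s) 0.02626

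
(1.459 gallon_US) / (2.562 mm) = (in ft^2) 23.2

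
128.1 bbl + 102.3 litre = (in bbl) 128.7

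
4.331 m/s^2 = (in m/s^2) 4.331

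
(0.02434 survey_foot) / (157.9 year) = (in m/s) 1.49e-12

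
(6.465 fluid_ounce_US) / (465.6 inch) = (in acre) 3.995e-09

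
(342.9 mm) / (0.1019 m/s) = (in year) 1.067e-07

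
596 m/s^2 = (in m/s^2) 596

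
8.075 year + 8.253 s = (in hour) 7.074e+04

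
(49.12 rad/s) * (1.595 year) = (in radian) 2.471e+09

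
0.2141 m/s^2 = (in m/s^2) 0.2141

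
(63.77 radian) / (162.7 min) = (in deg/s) 0.3743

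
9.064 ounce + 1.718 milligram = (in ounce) 9.064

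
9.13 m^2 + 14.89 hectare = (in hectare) 14.89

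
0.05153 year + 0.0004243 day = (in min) 2.708e+04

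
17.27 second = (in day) 0.0001999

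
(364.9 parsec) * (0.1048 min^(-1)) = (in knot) 3.823e+16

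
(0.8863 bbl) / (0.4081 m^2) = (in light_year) 3.65e-17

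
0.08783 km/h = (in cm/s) 2.44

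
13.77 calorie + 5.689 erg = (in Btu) 0.05461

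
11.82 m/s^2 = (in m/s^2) 11.82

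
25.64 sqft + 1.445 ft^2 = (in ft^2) 27.09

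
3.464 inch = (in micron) 8.799e+04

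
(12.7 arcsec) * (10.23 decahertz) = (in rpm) 0.06015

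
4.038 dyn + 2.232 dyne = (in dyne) 6.27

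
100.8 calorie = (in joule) 421.7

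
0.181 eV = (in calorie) 6.931e-21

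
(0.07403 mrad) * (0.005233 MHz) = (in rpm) 3.699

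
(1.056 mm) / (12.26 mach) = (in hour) 7.027e-11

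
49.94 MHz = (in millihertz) 4.994e+10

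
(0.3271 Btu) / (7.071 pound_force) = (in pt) 3.11e+04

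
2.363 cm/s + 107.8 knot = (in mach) 0.1629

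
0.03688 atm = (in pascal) 3737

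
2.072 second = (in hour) 0.0005756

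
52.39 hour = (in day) 2.183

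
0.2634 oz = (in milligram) 7467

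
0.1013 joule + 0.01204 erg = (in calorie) 0.02421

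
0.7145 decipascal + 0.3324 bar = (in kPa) 33.24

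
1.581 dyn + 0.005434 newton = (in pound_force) 0.001225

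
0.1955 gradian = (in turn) 0.0004888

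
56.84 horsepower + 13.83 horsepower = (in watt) 5.27e+04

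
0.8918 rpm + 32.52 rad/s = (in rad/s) 32.61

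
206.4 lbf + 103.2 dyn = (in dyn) 9.181e+07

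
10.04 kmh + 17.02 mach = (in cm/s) 5.798e+05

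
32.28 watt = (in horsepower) 0.04329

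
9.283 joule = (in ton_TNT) 2.219e-09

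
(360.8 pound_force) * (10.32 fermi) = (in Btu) 1.57e-14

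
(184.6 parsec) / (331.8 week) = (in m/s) 2.839e+10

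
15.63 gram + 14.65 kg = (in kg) 14.67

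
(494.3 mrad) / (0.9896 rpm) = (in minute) 0.0795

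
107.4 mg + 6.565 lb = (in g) 2978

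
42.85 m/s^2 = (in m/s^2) 42.85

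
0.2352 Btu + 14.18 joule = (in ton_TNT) 6.27e-08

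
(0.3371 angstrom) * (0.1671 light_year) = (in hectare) 5.329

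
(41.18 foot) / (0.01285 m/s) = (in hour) 0.2713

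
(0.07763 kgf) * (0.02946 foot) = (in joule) 0.006836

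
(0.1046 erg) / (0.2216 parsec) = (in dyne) 1.53e-19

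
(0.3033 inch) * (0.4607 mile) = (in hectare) 0.0005712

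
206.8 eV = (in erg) 3.313e-10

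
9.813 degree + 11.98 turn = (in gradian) 4803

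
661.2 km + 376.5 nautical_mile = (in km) 1358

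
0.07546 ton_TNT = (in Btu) 2.992e+05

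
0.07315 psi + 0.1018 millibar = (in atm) 0.005078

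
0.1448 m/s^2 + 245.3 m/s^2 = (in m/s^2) 245.4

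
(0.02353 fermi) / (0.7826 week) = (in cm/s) 4.971e-21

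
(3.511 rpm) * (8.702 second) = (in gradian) 203.7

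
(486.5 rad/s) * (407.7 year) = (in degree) 3.584e+14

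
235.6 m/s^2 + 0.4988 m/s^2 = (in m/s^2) 236.1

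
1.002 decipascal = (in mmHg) 0.0007516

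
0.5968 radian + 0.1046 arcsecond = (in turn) 0.09498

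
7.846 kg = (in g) 7846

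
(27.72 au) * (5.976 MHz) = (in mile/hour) 5.543e+19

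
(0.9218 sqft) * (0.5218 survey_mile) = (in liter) 7.192e+04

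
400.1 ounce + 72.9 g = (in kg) 11.42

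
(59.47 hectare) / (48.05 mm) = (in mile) 7691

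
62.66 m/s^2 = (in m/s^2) 62.66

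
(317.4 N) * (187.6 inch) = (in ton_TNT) 3.615e-07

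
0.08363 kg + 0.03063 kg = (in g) 114.3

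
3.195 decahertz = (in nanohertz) 3.195e+10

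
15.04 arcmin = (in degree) 0.2507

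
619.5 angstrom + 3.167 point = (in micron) 1117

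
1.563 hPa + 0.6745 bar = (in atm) 0.6672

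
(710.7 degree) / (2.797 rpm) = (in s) 42.35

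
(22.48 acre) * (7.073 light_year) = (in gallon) 1.608e+24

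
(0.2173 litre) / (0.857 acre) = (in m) 6.266e-08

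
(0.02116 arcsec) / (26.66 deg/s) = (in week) 3.645e-13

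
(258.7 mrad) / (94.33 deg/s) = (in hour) 4.365e-05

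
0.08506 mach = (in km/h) 104.3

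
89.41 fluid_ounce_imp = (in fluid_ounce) 85.9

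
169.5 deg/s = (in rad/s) 2.958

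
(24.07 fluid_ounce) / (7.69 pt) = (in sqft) 2.824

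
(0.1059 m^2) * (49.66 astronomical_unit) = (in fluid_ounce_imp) 2.769e+16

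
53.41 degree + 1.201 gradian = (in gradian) 60.55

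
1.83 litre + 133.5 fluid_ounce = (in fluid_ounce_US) 195.4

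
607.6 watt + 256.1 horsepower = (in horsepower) 256.9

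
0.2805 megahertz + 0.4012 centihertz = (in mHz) 2.805e+08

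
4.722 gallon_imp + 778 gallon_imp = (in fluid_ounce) 1.203e+05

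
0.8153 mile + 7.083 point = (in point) 3.719e+06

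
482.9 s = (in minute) 8.048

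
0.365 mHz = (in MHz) 3.65e-10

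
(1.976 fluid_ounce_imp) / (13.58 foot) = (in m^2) 1.356e-05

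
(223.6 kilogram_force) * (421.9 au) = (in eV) 8.638e+35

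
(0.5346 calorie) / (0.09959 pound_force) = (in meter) 5.049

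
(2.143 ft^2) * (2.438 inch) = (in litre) 12.33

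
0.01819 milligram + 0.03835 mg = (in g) 5.654e-05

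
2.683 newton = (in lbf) 0.6032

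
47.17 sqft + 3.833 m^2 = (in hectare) 0.0008215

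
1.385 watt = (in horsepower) 0.001857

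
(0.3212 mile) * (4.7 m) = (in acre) 0.6003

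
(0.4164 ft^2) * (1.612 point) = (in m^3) 2.2e-05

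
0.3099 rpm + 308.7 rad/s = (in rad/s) 308.7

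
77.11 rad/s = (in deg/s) 4418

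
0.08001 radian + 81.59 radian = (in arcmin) 2.808e+05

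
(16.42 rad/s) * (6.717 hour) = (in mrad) 3.971e+08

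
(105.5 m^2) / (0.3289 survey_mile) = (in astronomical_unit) 1.332e-12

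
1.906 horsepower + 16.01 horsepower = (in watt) 1.336e+04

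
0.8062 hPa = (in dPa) 806.2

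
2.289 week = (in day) 16.02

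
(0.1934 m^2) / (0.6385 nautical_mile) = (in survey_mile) 1.016e-07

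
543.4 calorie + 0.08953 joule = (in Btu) 2.155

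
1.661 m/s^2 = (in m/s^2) 1.661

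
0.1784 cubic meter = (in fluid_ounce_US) 6032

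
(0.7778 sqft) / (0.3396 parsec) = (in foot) 2.262e-17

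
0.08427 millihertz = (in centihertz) 0.008427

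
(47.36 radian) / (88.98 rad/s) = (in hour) 0.0001478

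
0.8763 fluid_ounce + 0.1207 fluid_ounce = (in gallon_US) 0.007789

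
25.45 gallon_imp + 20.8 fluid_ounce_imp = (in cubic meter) 0.1163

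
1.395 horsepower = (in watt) 1040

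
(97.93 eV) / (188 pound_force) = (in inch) 7.387e-19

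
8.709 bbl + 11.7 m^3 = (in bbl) 82.3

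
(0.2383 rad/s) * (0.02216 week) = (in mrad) 3.194e+06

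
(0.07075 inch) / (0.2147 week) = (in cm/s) 1.384e-06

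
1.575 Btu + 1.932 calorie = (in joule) 1670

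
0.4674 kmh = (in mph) 0.2904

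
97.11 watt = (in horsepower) 0.1302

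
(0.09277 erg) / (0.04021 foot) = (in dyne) 0.07569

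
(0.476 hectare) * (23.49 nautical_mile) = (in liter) 2.071e+11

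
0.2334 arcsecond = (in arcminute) 0.00389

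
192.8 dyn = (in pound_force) 0.0004334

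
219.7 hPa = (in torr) 164.8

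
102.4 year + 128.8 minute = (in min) 5.382e+07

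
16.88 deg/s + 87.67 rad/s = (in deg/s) 5040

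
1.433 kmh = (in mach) 0.001169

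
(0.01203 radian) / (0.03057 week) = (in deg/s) 3.728e-05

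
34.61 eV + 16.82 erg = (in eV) 1.05e+13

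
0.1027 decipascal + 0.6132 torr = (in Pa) 81.76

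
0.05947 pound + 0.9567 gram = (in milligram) 2.793e+04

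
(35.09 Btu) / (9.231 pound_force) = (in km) 0.9016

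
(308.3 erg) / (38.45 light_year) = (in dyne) 8.475e-18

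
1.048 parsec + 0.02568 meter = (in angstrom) 3.234e+26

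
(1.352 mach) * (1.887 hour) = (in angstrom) 3.127e+16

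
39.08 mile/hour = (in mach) 0.05131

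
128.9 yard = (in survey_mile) 0.07324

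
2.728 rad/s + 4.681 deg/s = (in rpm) 26.83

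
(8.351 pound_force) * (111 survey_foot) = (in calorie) 300.4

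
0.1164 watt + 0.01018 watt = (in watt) 0.1266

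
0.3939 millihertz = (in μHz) 393.9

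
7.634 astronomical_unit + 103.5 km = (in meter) 1.142e+12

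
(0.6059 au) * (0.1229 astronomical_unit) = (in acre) 4.118e+17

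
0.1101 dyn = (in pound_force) 2.475e-07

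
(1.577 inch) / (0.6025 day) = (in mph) 1.721e-06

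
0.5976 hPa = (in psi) 0.008667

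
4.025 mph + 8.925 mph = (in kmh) 20.84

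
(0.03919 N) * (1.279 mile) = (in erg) 8.067e+08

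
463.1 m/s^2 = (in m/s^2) 463.1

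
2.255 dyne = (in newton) 2.255e-05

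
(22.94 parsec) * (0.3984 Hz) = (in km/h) 1.015e+18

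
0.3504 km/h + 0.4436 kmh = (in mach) 0.0006477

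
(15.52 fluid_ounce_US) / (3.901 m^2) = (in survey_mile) 7.311e-08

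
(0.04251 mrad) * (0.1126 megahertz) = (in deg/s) 274.3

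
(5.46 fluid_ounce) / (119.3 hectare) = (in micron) 0.0001353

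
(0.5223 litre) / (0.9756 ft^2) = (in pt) 16.33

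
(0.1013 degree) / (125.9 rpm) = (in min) 2.235e-06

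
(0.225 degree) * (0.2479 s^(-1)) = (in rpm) 0.009296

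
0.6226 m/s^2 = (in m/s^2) 0.6226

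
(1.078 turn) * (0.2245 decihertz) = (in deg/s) 8.712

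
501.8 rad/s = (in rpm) 4792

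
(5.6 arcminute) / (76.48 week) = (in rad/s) 3.522e-11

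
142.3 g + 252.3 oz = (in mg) 7.295e+06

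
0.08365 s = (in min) 0.001394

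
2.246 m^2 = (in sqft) 24.18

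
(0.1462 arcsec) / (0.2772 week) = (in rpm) 4.037e-11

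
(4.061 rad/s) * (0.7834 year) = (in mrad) 1.003e+11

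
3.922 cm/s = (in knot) 0.07624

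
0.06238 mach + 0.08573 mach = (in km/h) 181.6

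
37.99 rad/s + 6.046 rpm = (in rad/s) 38.62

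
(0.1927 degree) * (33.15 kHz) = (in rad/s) 111.5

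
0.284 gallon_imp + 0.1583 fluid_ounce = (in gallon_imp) 0.285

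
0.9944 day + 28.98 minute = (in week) 0.1449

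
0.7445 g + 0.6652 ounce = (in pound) 0.04322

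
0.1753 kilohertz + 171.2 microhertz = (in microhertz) 1.753e+08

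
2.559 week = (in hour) 429.9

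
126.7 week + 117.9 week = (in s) 1.479e+08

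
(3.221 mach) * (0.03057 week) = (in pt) 5.748e+10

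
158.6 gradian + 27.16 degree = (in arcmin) 1.019e+04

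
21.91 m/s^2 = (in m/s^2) 21.91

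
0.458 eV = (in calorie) 1.754e-20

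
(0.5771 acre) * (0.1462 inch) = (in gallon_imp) 1908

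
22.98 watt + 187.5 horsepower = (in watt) 1.398e+05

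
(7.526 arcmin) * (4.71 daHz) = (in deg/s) 5.908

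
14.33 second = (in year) 4.544e-07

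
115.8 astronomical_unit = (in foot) 5.684e+13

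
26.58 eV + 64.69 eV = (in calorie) 3.495e-18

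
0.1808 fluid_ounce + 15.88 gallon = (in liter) 60.12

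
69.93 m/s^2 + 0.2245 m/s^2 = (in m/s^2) 70.15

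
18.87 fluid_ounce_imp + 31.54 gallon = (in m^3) 0.1199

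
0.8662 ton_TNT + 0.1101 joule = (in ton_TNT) 0.8662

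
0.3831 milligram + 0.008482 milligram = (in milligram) 0.3916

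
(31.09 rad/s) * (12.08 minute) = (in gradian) 1.435e+06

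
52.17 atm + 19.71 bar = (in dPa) 7.257e+07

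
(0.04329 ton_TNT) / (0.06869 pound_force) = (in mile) 3.683e+05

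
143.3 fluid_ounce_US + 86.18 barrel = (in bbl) 86.21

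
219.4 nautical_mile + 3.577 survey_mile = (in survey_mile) 256.1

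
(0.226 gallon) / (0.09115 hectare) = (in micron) 0.9386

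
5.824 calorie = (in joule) 24.37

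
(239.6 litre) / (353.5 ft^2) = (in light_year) 7.712e-19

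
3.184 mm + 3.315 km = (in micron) 3.315e+09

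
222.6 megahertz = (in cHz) 2.226e+10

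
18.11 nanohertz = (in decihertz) 1.811e-07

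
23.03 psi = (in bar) 1.588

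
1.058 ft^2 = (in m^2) 0.09829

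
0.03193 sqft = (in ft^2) 0.03193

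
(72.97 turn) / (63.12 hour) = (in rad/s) 0.002018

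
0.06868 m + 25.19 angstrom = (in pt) 194.7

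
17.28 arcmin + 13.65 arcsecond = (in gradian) 0.3242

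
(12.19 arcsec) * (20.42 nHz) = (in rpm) 1.152e-11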